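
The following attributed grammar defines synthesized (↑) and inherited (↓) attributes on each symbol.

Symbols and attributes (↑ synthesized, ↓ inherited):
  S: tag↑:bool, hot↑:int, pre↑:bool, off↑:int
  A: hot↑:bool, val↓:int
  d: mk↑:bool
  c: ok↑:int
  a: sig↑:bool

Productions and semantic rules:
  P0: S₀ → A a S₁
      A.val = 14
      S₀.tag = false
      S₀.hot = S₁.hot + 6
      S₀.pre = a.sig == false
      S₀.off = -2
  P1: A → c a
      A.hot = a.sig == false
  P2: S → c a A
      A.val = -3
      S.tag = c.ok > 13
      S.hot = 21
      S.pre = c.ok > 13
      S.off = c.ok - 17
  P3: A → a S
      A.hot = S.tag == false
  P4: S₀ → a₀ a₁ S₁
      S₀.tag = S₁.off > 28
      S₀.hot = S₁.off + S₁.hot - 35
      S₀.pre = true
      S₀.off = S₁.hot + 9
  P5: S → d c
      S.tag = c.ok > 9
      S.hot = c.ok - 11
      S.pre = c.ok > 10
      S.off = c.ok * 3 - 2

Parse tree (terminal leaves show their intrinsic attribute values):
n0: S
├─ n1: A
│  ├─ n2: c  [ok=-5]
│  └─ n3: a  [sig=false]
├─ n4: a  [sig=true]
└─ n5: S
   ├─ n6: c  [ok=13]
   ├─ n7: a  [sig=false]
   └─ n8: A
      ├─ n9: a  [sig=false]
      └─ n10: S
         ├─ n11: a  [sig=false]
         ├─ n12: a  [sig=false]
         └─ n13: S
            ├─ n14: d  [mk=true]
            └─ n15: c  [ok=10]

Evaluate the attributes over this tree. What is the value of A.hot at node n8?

true

1. n1.val = 14  [14]
2. n2.ok = -5  [terminal]
3. n3.sig = false  [terminal]
4. n1.hot = true  [a.sig == false]
5. n4.sig = true  [terminal]
6. n6.ok = 13  [terminal]
7. n7.sig = false  [terminal]
8. n8.val = -3  [-3]
9. n9.sig = false  [terminal]
10. n11.sig = false  [terminal]
11. n12.sig = false  [terminal]
12. n14.mk = true  [terminal]
13. n15.ok = 10  [terminal]
14. n13.tag = true  [c.ok > 9]
15. n13.hot = -1  [c.ok - 11]
16. n13.pre = false  [c.ok > 10]
17. n13.off = 28  [c.ok * 3 - 2]
18. n10.tag = false  [S₁.off > 28]
19. n10.hot = -8  [S₁.off + S₁.hot - 35]
20. n10.pre = true  [true]
21. n10.off = 8  [S₁.hot + 9]
22. n8.hot = true  [S.tag == false]
23. n5.tag = false  [c.ok > 13]
24. n5.hot = 21  [21]
25. n5.pre = false  [c.ok > 13]
26. n5.off = -4  [c.ok - 17]
27. n0.tag = false  [false]
28. n0.hot = 27  [S₁.hot + 6]
29. n0.pre = false  [a.sig == false]
30. n0.off = -2  [-2]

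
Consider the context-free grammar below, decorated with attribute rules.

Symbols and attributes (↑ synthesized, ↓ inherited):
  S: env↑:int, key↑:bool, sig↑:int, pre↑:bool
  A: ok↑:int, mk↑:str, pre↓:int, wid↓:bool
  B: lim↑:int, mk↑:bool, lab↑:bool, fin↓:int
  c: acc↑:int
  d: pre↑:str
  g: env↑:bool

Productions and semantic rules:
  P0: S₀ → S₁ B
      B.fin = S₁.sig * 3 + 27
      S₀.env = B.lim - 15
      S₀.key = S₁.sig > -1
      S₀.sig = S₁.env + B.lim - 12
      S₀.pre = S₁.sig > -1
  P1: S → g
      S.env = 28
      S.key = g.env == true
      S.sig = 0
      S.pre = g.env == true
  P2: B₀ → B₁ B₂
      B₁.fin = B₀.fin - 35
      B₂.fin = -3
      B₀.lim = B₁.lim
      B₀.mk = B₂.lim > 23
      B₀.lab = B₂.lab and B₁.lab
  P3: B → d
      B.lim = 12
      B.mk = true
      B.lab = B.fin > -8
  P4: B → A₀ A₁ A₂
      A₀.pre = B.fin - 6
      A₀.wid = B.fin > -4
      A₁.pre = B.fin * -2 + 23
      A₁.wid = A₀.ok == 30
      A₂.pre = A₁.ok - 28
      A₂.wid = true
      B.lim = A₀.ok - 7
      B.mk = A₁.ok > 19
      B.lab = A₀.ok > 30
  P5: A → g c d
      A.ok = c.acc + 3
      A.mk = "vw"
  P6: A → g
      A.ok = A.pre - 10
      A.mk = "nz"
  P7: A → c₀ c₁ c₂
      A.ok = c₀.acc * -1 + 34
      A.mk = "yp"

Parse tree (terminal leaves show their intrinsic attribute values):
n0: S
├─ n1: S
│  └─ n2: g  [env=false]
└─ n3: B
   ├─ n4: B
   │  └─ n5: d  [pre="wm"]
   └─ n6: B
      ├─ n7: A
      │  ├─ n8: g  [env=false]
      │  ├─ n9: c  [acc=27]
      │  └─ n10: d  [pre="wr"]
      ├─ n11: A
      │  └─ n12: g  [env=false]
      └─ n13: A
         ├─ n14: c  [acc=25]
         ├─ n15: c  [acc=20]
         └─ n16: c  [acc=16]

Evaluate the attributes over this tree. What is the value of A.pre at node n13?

1. n2.env = false  [terminal]
2. n1.env = 28  [28]
3. n1.key = false  [g.env == true]
4. n1.sig = 0  [0]
5. n1.pre = false  [g.env == true]
6. n3.fin = 27  [S₁.sig * 3 + 27]
7. n4.fin = -8  [B₀.fin - 35]
8. n5.pre = "wm"  [terminal]
9. n4.lim = 12  [12]
10. n4.mk = true  [true]
11. n4.lab = false  [B.fin > -8]
12. n6.fin = -3  [-3]
13. n7.pre = -9  [B.fin - 6]
14. n7.wid = true  [B.fin > -4]
15. n8.env = false  [terminal]
16. n9.acc = 27  [terminal]
17. n10.pre = "wr"  [terminal]
18. n7.ok = 30  [c.acc + 3]
19. n7.mk = "vw"  ["vw"]
20. n11.pre = 29  [B.fin * -2 + 23]
21. n11.wid = true  [A₀.ok == 30]
22. n12.env = false  [terminal]
23. n11.ok = 19  [A.pre - 10]
24. n11.mk = "nz"  ["nz"]
25. n13.pre = -9  [A₁.ok - 28]
26. n13.wid = true  [true]
27. n14.acc = 25  [terminal]
28. n15.acc = 20  [terminal]
29. n16.acc = 16  [terminal]
30. n13.ok = 9  [c₀.acc * -1 + 34]
31. n13.mk = "yp"  ["yp"]
32. n6.lim = 23  [A₀.ok - 7]
33. n6.mk = false  [A₁.ok > 19]
34. n6.lab = false  [A₀.ok > 30]
35. n3.lim = 12  [B₁.lim]
36. n3.mk = false  [B₂.lim > 23]
37. n3.lab = false  [B₂.lab and B₁.lab]
38. n0.env = -3  [B.lim - 15]
39. n0.key = true  [S₁.sig > -1]
40. n0.sig = 28  [S₁.env + B.lim - 12]
41. n0.pre = true  [S₁.sig > -1]

-9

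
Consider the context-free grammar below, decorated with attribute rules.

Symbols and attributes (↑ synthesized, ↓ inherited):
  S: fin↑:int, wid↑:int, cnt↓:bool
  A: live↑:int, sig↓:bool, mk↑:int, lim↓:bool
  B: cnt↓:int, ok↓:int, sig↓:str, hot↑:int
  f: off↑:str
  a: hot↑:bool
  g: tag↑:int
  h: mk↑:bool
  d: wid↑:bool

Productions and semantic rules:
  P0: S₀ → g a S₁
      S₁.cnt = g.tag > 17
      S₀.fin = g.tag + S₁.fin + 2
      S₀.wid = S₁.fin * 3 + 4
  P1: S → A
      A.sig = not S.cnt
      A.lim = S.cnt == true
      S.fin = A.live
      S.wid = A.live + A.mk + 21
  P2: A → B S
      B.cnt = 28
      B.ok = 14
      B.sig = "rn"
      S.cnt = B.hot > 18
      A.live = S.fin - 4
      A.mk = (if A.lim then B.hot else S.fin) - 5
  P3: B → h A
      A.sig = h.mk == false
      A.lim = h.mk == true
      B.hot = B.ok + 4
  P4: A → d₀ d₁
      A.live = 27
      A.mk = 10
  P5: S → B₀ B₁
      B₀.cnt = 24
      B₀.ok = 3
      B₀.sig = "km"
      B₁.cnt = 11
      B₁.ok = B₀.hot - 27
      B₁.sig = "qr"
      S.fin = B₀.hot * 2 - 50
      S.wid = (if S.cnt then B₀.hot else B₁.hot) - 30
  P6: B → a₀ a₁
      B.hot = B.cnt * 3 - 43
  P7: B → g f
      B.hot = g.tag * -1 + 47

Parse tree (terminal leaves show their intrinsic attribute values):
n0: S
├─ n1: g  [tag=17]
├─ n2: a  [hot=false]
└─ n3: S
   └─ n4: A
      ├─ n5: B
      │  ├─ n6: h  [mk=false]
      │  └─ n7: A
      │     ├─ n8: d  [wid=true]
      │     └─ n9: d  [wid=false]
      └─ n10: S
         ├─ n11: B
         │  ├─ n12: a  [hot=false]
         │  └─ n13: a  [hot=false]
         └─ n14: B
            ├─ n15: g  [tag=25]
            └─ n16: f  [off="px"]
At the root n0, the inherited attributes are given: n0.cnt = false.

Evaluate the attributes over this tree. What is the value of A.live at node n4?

1. n0.cnt = false  [given at root]
2. n1.tag = 17  [terminal]
3. n2.hot = false  [terminal]
4. n3.cnt = false  [g.tag > 17]
5. n4.sig = true  [not S.cnt]
6. n4.lim = false  [S.cnt == true]
7. n5.cnt = 28  [28]
8. n5.ok = 14  [14]
9. n5.sig = "rn"  ["rn"]
10. n6.mk = false  [terminal]
11. n7.sig = true  [h.mk == false]
12. n7.lim = false  [h.mk == true]
13. n8.wid = true  [terminal]
14. n9.wid = false  [terminal]
15. n7.live = 27  [27]
16. n7.mk = 10  [10]
17. n5.hot = 18  [B.ok + 4]
18. n10.cnt = false  [B.hot > 18]
19. n11.cnt = 24  [24]
20. n11.ok = 3  [3]
21. n11.sig = "km"  ["km"]
22. n12.hot = false  [terminal]
23. n13.hot = false  [terminal]
24. n11.hot = 29  [B.cnt * 3 - 43]
25. n14.cnt = 11  [11]
26. n14.ok = 2  [B₀.hot - 27]
27. n14.sig = "qr"  ["qr"]
28. n15.tag = 25  [terminal]
29. n16.off = "px"  [terminal]
30. n14.hot = 22  [g.tag * -1 + 47]
31. n10.fin = 8  [B₀.hot * 2 - 50]
32. n10.wid = -8  [(if S.cnt then B₀.hot else B₁.hot) - 30]
33. n4.live = 4  [S.fin - 4]
34. n4.mk = 3  [(if A.lim then B.hot else S.fin) - 5]
35. n3.fin = 4  [A.live]
36. n3.wid = 28  [A.live + A.mk + 21]
37. n0.fin = 23  [g.tag + S₁.fin + 2]
38. n0.wid = 16  [S₁.fin * 3 + 4]

4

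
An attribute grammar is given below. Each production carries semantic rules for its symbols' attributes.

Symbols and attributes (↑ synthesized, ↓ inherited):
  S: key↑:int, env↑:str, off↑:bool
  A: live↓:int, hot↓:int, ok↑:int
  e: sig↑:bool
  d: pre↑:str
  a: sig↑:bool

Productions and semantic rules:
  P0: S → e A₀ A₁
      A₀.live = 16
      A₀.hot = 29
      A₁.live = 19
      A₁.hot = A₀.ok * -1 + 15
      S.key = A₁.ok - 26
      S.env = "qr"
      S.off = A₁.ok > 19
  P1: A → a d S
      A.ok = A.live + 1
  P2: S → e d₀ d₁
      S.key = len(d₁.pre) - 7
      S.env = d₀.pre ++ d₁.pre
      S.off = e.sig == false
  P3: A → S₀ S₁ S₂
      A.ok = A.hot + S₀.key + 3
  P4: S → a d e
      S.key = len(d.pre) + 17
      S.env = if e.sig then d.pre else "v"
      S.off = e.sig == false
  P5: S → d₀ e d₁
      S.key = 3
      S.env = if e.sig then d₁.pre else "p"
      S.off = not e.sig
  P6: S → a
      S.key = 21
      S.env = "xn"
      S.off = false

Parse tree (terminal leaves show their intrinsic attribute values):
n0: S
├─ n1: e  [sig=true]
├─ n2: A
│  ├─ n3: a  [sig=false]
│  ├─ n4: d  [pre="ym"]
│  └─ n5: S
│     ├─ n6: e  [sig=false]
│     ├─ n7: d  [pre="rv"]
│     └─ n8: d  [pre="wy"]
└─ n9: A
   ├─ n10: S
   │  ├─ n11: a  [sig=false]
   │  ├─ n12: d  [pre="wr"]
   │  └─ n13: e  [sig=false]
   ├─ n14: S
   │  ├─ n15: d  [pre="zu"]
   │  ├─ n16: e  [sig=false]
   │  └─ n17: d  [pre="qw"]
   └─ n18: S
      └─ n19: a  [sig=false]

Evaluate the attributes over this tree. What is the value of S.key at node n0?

-6

1. n1.sig = true  [terminal]
2. n2.live = 16  [16]
3. n2.hot = 29  [29]
4. n3.sig = false  [terminal]
5. n4.pre = "ym"  [terminal]
6. n6.sig = false  [terminal]
7. n7.pre = "rv"  [terminal]
8. n8.pre = "wy"  [terminal]
9. n5.key = -5  [len(d₁.pre) - 7]
10. n5.env = "rvwy"  [d₀.pre ++ d₁.pre]
11. n5.off = true  [e.sig == false]
12. n2.ok = 17  [A.live + 1]
13. n9.live = 19  [19]
14. n9.hot = -2  [A₀.ok * -1 + 15]
15. n11.sig = false  [terminal]
16. n12.pre = "wr"  [terminal]
17. n13.sig = false  [terminal]
18. n10.key = 19  [len(d.pre) + 17]
19. n10.env = "v"  [if e.sig then d.pre else "v"]
20. n10.off = true  [e.sig == false]
21. n15.pre = "zu"  [terminal]
22. n16.sig = false  [terminal]
23. n17.pre = "qw"  [terminal]
24. n14.key = 3  [3]
25. n14.env = "p"  [if e.sig then d₁.pre else "p"]
26. n14.off = true  [not e.sig]
27. n19.sig = false  [terminal]
28. n18.key = 21  [21]
29. n18.env = "xn"  ["xn"]
30. n18.off = false  [false]
31. n9.ok = 20  [A.hot + S₀.key + 3]
32. n0.key = -6  [A₁.ok - 26]
33. n0.env = "qr"  ["qr"]
34. n0.off = true  [A₁.ok > 19]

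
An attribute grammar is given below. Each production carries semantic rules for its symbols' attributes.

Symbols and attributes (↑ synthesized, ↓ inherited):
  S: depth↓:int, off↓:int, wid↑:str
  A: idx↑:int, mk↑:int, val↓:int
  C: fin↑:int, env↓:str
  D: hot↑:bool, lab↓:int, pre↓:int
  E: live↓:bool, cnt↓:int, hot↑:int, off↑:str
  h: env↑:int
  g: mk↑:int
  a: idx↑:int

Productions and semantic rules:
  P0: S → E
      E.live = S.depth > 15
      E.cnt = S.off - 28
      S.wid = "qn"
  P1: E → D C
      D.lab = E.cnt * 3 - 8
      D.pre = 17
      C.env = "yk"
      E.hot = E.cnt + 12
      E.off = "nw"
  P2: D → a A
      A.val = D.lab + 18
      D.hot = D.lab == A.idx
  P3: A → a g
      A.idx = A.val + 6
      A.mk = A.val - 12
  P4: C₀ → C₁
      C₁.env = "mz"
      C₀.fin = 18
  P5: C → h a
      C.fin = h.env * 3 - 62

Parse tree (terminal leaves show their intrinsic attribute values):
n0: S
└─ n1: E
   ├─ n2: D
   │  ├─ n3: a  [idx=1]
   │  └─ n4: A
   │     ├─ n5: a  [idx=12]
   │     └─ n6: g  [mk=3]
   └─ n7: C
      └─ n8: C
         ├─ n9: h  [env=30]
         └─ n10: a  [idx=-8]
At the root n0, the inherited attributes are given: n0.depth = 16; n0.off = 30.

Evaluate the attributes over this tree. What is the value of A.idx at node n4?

22

1. n0.depth = 16  [given at root]
2. n0.off = 30  [given at root]
3. n1.live = true  [S.depth > 15]
4. n1.cnt = 2  [S.off - 28]
5. n2.lab = -2  [E.cnt * 3 - 8]
6. n2.pre = 17  [17]
7. n3.idx = 1  [terminal]
8. n4.val = 16  [D.lab + 18]
9. n5.idx = 12  [terminal]
10. n6.mk = 3  [terminal]
11. n4.idx = 22  [A.val + 6]
12. n4.mk = 4  [A.val - 12]
13. n2.hot = false  [D.lab == A.idx]
14. n7.env = "yk"  ["yk"]
15. n8.env = "mz"  ["mz"]
16. n9.env = 30  [terminal]
17. n10.idx = -8  [terminal]
18. n8.fin = 28  [h.env * 3 - 62]
19. n7.fin = 18  [18]
20. n1.hot = 14  [E.cnt + 12]
21. n1.off = "nw"  ["nw"]
22. n0.wid = "qn"  ["qn"]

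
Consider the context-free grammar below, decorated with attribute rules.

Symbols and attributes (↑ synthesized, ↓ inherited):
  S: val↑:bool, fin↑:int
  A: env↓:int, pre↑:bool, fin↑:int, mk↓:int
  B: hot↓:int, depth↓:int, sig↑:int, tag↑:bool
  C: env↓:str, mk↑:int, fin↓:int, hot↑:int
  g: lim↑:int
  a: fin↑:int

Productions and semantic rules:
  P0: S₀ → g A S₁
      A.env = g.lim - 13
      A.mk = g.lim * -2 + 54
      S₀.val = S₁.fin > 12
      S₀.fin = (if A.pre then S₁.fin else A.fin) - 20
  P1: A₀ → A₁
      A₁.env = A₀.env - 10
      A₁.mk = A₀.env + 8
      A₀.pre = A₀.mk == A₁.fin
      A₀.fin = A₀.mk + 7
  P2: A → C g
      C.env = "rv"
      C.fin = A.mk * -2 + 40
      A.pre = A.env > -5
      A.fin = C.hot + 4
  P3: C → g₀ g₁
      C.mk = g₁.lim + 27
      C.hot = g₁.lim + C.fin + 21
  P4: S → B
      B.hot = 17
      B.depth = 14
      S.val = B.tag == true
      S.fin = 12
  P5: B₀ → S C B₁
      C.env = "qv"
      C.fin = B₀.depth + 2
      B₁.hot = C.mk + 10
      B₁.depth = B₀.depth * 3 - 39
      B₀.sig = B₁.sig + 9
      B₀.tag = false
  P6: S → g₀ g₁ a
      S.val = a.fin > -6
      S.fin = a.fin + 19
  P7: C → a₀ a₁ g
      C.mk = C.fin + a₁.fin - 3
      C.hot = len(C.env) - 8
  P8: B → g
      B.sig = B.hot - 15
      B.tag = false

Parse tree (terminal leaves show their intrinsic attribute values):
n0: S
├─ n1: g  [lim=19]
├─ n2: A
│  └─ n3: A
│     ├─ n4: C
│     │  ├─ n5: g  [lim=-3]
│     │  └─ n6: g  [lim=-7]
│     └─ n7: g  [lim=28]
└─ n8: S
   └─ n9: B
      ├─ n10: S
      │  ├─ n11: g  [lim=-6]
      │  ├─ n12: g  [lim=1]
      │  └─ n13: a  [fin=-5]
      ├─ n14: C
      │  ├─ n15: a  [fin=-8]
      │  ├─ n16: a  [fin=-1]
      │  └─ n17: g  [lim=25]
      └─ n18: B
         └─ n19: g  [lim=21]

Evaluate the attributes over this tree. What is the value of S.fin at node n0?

1. n1.lim = 19  [terminal]
2. n2.env = 6  [g.lim - 13]
3. n2.mk = 16  [g.lim * -2 + 54]
4. n3.env = -4  [A₀.env - 10]
5. n3.mk = 14  [A₀.env + 8]
6. n4.env = "rv"  ["rv"]
7. n4.fin = 12  [A.mk * -2 + 40]
8. n5.lim = -3  [terminal]
9. n6.lim = -7  [terminal]
10. n4.mk = 20  [g₁.lim + 27]
11. n4.hot = 26  [g₁.lim + C.fin + 21]
12. n7.lim = 28  [terminal]
13. n3.pre = true  [A.env > -5]
14. n3.fin = 30  [C.hot + 4]
15. n2.pre = false  [A₀.mk == A₁.fin]
16. n2.fin = 23  [A₀.mk + 7]
17. n9.hot = 17  [17]
18. n9.depth = 14  [14]
19. n11.lim = -6  [terminal]
20. n12.lim = 1  [terminal]
21. n13.fin = -5  [terminal]
22. n10.val = true  [a.fin > -6]
23. n10.fin = 14  [a.fin + 19]
24. n14.env = "qv"  ["qv"]
25. n14.fin = 16  [B₀.depth + 2]
26. n15.fin = -8  [terminal]
27. n16.fin = -1  [terminal]
28. n17.lim = 25  [terminal]
29. n14.mk = 12  [C.fin + a₁.fin - 3]
30. n14.hot = -6  [len(C.env) - 8]
31. n18.hot = 22  [C.mk + 10]
32. n18.depth = 3  [B₀.depth * 3 - 39]
33. n19.lim = 21  [terminal]
34. n18.sig = 7  [B.hot - 15]
35. n18.tag = false  [false]
36. n9.sig = 16  [B₁.sig + 9]
37. n9.tag = false  [false]
38. n8.val = false  [B.tag == true]
39. n8.fin = 12  [12]
40. n0.val = false  [S₁.fin > 12]
41. n0.fin = 3  [(if A.pre then S₁.fin else A.fin) - 20]

3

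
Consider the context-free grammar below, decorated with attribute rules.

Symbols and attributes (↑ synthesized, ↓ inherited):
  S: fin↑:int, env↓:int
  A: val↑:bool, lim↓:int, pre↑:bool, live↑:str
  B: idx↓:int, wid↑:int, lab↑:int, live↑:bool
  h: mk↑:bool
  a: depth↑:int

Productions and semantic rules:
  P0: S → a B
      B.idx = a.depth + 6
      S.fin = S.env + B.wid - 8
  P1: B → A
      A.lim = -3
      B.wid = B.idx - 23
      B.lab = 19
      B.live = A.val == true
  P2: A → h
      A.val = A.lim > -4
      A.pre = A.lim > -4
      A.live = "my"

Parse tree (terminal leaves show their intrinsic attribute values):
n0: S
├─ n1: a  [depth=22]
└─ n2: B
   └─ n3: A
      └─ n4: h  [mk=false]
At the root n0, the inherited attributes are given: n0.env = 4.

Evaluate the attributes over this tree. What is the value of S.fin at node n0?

1

1. n0.env = 4  [given at root]
2. n1.depth = 22  [terminal]
3. n2.idx = 28  [a.depth + 6]
4. n3.lim = -3  [-3]
5. n4.mk = false  [terminal]
6. n3.val = true  [A.lim > -4]
7. n3.pre = true  [A.lim > -4]
8. n3.live = "my"  ["my"]
9. n2.wid = 5  [B.idx - 23]
10. n2.lab = 19  [19]
11. n2.live = true  [A.val == true]
12. n0.fin = 1  [S.env + B.wid - 8]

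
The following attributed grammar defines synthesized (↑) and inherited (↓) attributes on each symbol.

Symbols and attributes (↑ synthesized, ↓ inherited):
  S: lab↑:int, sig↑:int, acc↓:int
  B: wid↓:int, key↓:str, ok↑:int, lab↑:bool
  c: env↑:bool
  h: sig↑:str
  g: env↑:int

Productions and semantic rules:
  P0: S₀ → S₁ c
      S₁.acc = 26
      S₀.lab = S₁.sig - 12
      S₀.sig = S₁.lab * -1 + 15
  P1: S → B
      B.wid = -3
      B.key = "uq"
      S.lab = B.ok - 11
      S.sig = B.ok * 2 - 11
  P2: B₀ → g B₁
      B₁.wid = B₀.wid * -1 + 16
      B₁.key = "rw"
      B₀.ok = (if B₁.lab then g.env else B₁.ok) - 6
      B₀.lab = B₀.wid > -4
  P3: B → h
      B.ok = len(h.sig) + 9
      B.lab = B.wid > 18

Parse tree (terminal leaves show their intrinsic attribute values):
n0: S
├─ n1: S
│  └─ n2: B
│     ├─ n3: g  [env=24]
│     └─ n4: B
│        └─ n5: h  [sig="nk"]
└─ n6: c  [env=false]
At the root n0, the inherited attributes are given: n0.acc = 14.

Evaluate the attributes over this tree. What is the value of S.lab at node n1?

7

1. n0.acc = 14  [given at root]
2. n1.acc = 26  [26]
3. n2.wid = -3  [-3]
4. n2.key = "uq"  ["uq"]
5. n3.env = 24  [terminal]
6. n4.wid = 19  [B₀.wid * -1 + 16]
7. n4.key = "rw"  ["rw"]
8. n5.sig = "nk"  [terminal]
9. n4.ok = 11  [len(h.sig) + 9]
10. n4.lab = true  [B.wid > 18]
11. n2.ok = 18  [(if B₁.lab then g.env else B₁.ok) - 6]
12. n2.lab = true  [B₀.wid > -4]
13. n1.lab = 7  [B.ok - 11]
14. n1.sig = 25  [B.ok * 2 - 11]
15. n6.env = false  [terminal]
16. n0.lab = 13  [S₁.sig - 12]
17. n0.sig = 8  [S₁.lab * -1 + 15]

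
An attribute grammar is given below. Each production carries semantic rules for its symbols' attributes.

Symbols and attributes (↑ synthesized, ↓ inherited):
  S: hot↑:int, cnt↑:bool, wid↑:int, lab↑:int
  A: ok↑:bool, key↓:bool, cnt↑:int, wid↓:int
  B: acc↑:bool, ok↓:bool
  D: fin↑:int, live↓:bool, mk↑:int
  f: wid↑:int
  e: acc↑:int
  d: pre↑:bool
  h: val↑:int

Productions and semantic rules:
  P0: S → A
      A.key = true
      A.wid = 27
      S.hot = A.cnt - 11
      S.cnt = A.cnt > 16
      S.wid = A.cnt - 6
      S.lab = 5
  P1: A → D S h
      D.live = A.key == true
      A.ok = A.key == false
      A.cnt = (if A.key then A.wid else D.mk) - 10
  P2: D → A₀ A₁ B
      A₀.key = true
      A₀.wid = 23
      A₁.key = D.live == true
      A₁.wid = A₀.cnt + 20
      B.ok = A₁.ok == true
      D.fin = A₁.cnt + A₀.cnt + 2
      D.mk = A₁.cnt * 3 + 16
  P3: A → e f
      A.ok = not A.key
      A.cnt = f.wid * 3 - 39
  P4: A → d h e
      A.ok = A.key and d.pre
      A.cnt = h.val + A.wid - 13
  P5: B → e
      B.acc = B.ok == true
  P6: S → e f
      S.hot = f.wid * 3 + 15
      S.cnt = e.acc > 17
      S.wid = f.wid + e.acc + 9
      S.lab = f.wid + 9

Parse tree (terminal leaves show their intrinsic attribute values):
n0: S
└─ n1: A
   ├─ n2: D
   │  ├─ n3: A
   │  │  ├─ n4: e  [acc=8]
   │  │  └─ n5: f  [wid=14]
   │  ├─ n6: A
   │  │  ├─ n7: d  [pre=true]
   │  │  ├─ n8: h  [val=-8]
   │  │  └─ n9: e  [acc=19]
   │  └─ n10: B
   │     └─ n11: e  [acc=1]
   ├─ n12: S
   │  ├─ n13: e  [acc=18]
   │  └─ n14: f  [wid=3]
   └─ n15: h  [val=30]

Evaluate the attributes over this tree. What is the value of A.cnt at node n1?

17

1. n1.key = true  [true]
2. n1.wid = 27  [27]
3. n2.live = true  [A.key == true]
4. n3.key = true  [true]
5. n3.wid = 23  [23]
6. n4.acc = 8  [terminal]
7. n5.wid = 14  [terminal]
8. n3.ok = false  [not A.key]
9. n3.cnt = 3  [f.wid * 3 - 39]
10. n6.key = true  [D.live == true]
11. n6.wid = 23  [A₀.cnt + 20]
12. n7.pre = true  [terminal]
13. n8.val = -8  [terminal]
14. n9.acc = 19  [terminal]
15. n6.ok = true  [A.key and d.pre]
16. n6.cnt = 2  [h.val + A.wid - 13]
17. n10.ok = true  [A₁.ok == true]
18. n11.acc = 1  [terminal]
19. n10.acc = true  [B.ok == true]
20. n2.fin = 7  [A₁.cnt + A₀.cnt + 2]
21. n2.mk = 22  [A₁.cnt * 3 + 16]
22. n13.acc = 18  [terminal]
23. n14.wid = 3  [terminal]
24. n12.hot = 24  [f.wid * 3 + 15]
25. n12.cnt = true  [e.acc > 17]
26. n12.wid = 30  [f.wid + e.acc + 9]
27. n12.lab = 12  [f.wid + 9]
28. n15.val = 30  [terminal]
29. n1.ok = false  [A.key == false]
30. n1.cnt = 17  [(if A.key then A.wid else D.mk) - 10]
31. n0.hot = 6  [A.cnt - 11]
32. n0.cnt = true  [A.cnt > 16]
33. n0.wid = 11  [A.cnt - 6]
34. n0.lab = 5  [5]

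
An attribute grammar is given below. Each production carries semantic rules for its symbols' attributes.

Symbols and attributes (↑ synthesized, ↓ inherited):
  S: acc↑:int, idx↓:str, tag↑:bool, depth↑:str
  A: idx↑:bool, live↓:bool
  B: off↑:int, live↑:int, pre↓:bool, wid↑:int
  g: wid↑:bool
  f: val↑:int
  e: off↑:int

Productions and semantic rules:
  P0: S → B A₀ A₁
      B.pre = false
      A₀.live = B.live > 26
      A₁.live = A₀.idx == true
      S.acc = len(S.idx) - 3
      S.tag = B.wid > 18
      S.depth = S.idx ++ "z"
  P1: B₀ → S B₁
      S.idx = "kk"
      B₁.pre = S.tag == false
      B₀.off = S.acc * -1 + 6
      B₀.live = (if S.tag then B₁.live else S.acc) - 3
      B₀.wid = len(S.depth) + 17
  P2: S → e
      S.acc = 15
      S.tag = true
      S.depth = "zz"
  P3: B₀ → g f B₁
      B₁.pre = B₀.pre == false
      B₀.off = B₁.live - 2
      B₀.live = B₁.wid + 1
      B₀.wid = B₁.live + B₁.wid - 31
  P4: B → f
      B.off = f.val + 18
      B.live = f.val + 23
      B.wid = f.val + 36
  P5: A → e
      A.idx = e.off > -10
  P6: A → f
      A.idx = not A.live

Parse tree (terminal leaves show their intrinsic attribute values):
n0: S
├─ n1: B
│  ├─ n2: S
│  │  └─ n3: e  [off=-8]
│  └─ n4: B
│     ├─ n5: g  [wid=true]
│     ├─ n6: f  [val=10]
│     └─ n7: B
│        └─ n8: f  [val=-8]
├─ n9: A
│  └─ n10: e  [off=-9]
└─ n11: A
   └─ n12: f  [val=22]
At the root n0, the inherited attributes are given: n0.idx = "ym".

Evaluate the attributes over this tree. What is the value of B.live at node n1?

1. n0.idx = "ym"  [given at root]
2. n1.pre = false  [false]
3. n2.idx = "kk"  ["kk"]
4. n3.off = -8  [terminal]
5. n2.acc = 15  [15]
6. n2.tag = true  [true]
7. n2.depth = "zz"  ["zz"]
8. n4.pre = false  [S.tag == false]
9. n5.wid = true  [terminal]
10. n6.val = 10  [terminal]
11. n7.pre = true  [B₀.pre == false]
12. n8.val = -8  [terminal]
13. n7.off = 10  [f.val + 18]
14. n7.live = 15  [f.val + 23]
15. n7.wid = 28  [f.val + 36]
16. n4.off = 13  [B₁.live - 2]
17. n4.live = 29  [B₁.wid + 1]
18. n4.wid = 12  [B₁.live + B₁.wid - 31]
19. n1.off = -9  [S.acc * -1 + 6]
20. n1.live = 26  [(if S.tag then B₁.live else S.acc) - 3]
21. n1.wid = 19  [len(S.depth) + 17]
22. n9.live = false  [B.live > 26]
23. n10.off = -9  [terminal]
24. n9.idx = true  [e.off > -10]
25. n11.live = true  [A₀.idx == true]
26. n12.val = 22  [terminal]
27. n11.idx = false  [not A.live]
28. n0.acc = -1  [len(S.idx) - 3]
29. n0.tag = true  [B.wid > 18]
30. n0.depth = "ymz"  [S.idx ++ "z"]

26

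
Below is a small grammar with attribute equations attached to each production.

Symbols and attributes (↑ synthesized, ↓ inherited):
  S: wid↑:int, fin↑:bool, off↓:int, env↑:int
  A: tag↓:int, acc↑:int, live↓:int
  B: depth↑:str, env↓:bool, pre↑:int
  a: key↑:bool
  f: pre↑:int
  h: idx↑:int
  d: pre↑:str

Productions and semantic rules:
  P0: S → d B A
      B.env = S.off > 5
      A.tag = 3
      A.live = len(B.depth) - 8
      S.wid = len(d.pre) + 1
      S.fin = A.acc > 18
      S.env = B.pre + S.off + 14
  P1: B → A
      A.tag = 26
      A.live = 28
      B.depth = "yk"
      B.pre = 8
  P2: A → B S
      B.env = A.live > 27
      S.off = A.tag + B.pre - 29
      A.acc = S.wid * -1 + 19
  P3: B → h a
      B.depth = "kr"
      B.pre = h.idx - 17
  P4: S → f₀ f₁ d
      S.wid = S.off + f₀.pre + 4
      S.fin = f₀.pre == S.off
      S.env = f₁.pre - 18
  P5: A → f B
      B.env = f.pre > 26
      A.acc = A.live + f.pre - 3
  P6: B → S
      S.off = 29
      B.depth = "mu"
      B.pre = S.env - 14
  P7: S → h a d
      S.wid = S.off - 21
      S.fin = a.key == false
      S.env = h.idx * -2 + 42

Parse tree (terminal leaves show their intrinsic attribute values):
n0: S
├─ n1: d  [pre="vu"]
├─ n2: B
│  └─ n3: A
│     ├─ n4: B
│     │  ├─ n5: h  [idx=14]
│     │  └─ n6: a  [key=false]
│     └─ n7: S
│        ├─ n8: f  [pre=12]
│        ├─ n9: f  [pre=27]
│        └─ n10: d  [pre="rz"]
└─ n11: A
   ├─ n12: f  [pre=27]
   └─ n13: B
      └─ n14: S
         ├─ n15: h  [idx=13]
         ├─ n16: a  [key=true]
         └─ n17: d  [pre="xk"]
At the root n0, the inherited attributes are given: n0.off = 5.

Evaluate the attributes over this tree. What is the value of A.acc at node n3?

9

1. n0.off = 5  [given at root]
2. n1.pre = "vu"  [terminal]
3. n2.env = false  [S.off > 5]
4. n3.tag = 26  [26]
5. n3.live = 28  [28]
6. n4.env = true  [A.live > 27]
7. n5.idx = 14  [terminal]
8. n6.key = false  [terminal]
9. n4.depth = "kr"  ["kr"]
10. n4.pre = -3  [h.idx - 17]
11. n7.off = -6  [A.tag + B.pre - 29]
12. n8.pre = 12  [terminal]
13. n9.pre = 27  [terminal]
14. n10.pre = "rz"  [terminal]
15. n7.wid = 10  [S.off + f₀.pre + 4]
16. n7.fin = false  [f₀.pre == S.off]
17. n7.env = 9  [f₁.pre - 18]
18. n3.acc = 9  [S.wid * -1 + 19]
19. n2.depth = "yk"  ["yk"]
20. n2.pre = 8  [8]
21. n11.tag = 3  [3]
22. n11.live = -6  [len(B.depth) - 8]
23. n12.pre = 27  [terminal]
24. n13.env = true  [f.pre > 26]
25. n14.off = 29  [29]
26. n15.idx = 13  [terminal]
27. n16.key = true  [terminal]
28. n17.pre = "xk"  [terminal]
29. n14.wid = 8  [S.off - 21]
30. n14.fin = false  [a.key == false]
31. n14.env = 16  [h.idx * -2 + 42]
32. n13.depth = "mu"  ["mu"]
33. n13.pre = 2  [S.env - 14]
34. n11.acc = 18  [A.live + f.pre - 3]
35. n0.wid = 3  [len(d.pre) + 1]
36. n0.fin = false  [A.acc > 18]
37. n0.env = 27  [B.pre + S.off + 14]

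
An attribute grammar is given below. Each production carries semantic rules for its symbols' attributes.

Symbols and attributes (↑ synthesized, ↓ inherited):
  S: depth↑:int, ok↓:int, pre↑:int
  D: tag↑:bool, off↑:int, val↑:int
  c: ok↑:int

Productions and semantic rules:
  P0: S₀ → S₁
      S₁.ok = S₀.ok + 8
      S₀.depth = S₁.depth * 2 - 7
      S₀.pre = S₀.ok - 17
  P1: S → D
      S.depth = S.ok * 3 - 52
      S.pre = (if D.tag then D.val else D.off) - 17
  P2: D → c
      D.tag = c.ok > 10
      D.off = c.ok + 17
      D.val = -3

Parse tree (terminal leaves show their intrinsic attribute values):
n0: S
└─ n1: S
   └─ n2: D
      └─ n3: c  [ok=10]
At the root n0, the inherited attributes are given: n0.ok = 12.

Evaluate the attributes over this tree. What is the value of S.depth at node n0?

1. n0.ok = 12  [given at root]
2. n1.ok = 20  [S₀.ok + 8]
3. n3.ok = 10  [terminal]
4. n2.tag = false  [c.ok > 10]
5. n2.off = 27  [c.ok + 17]
6. n2.val = -3  [-3]
7. n1.depth = 8  [S.ok * 3 - 52]
8. n1.pre = 10  [(if D.tag then D.val else D.off) - 17]
9. n0.depth = 9  [S₁.depth * 2 - 7]
10. n0.pre = -5  [S₀.ok - 17]

9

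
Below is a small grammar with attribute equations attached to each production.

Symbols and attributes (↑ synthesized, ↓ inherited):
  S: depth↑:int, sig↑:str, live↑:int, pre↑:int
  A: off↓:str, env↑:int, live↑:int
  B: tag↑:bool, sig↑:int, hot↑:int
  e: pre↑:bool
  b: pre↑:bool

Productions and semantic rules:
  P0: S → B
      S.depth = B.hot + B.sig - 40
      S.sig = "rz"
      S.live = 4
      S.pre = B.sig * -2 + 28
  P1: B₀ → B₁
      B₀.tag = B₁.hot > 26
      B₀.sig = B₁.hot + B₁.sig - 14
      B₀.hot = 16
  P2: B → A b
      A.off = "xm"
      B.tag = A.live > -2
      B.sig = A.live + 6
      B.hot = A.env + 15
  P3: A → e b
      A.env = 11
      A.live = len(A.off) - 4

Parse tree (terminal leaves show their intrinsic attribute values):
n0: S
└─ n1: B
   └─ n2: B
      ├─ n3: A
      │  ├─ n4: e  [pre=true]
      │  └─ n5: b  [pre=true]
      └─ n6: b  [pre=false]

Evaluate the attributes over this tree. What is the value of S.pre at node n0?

-4

1. n3.off = "xm"  ["xm"]
2. n4.pre = true  [terminal]
3. n5.pre = true  [terminal]
4. n3.env = 11  [11]
5. n3.live = -2  [len(A.off) - 4]
6. n6.pre = false  [terminal]
7. n2.tag = false  [A.live > -2]
8. n2.sig = 4  [A.live + 6]
9. n2.hot = 26  [A.env + 15]
10. n1.tag = false  [B₁.hot > 26]
11. n1.sig = 16  [B₁.hot + B₁.sig - 14]
12. n1.hot = 16  [16]
13. n0.depth = -8  [B.hot + B.sig - 40]
14. n0.sig = "rz"  ["rz"]
15. n0.live = 4  [4]
16. n0.pre = -4  [B.sig * -2 + 28]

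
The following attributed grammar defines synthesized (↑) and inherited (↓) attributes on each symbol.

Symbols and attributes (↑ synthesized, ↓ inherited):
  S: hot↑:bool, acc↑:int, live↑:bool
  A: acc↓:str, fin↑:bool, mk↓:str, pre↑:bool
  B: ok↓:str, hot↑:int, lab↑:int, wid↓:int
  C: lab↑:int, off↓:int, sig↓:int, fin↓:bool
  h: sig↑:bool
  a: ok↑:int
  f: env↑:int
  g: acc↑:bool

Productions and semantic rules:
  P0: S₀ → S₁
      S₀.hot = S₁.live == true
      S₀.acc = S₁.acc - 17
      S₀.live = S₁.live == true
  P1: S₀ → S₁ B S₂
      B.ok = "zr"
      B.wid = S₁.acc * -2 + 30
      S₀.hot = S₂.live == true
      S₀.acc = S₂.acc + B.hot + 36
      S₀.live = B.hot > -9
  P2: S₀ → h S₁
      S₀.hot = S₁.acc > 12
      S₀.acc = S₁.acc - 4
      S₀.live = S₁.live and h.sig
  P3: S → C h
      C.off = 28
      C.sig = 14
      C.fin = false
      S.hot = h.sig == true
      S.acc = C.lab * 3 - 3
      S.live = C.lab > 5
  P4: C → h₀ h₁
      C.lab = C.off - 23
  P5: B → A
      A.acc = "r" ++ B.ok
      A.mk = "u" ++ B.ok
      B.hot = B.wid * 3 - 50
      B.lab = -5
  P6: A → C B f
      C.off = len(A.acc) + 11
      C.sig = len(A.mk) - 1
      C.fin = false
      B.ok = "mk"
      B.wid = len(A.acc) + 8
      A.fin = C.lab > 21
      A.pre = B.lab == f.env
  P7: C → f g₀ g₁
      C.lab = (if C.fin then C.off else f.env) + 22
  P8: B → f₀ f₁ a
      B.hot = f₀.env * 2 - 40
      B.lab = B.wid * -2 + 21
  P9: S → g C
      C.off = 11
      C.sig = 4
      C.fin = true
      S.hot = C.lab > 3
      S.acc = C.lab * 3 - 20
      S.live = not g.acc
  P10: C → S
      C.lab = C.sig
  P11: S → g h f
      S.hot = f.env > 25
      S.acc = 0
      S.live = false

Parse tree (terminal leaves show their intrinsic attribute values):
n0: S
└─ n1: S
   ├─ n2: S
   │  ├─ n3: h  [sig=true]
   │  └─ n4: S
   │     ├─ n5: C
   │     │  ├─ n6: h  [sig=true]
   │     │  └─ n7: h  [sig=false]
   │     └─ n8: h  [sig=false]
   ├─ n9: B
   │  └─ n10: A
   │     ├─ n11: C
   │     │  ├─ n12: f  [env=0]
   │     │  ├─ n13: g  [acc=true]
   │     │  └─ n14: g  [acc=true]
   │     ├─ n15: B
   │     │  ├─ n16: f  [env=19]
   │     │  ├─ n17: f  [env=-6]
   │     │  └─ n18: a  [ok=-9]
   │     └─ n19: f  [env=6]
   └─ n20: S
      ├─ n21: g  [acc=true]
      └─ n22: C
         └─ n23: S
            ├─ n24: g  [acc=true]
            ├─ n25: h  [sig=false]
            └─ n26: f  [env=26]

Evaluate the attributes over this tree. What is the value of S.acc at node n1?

1. n3.sig = true  [terminal]
2. n5.off = 28  [28]
3. n5.sig = 14  [14]
4. n5.fin = false  [false]
5. n6.sig = true  [terminal]
6. n7.sig = false  [terminal]
7. n5.lab = 5  [C.off - 23]
8. n8.sig = false  [terminal]
9. n4.hot = false  [h.sig == true]
10. n4.acc = 12  [C.lab * 3 - 3]
11. n4.live = false  [C.lab > 5]
12. n2.hot = false  [S₁.acc > 12]
13. n2.acc = 8  [S₁.acc - 4]
14. n2.live = false  [S₁.live and h.sig]
15. n9.ok = "zr"  ["zr"]
16. n9.wid = 14  [S₁.acc * -2 + 30]
17. n10.acc = "rzr"  ["r" ++ B.ok]
18. n10.mk = "uzr"  ["u" ++ B.ok]
19. n11.off = 14  [len(A.acc) + 11]
20. n11.sig = 2  [len(A.mk) - 1]
21. n11.fin = false  [false]
22. n12.env = 0  [terminal]
23. n13.acc = true  [terminal]
24. n14.acc = true  [terminal]
25. n11.lab = 22  [(if C.fin then C.off else f.env) + 22]
26. n15.ok = "mk"  ["mk"]
27. n15.wid = 11  [len(A.acc) + 8]
28. n16.env = 19  [terminal]
29. n17.env = -6  [terminal]
30. n18.ok = -9  [terminal]
31. n15.hot = -2  [f₀.env * 2 - 40]
32. n15.lab = -1  [B.wid * -2 + 21]
33. n19.env = 6  [terminal]
34. n10.fin = true  [C.lab > 21]
35. n10.pre = false  [B.lab == f.env]
36. n9.hot = -8  [B.wid * 3 - 50]
37. n9.lab = -5  [-5]
38. n21.acc = true  [terminal]
39. n22.off = 11  [11]
40. n22.sig = 4  [4]
41. n22.fin = true  [true]
42. n24.acc = true  [terminal]
43. n25.sig = false  [terminal]
44. n26.env = 26  [terminal]
45. n23.hot = true  [f.env > 25]
46. n23.acc = 0  [0]
47. n23.live = false  [false]
48. n22.lab = 4  [C.sig]
49. n20.hot = true  [C.lab > 3]
50. n20.acc = -8  [C.lab * 3 - 20]
51. n20.live = false  [not g.acc]
52. n1.hot = false  [S₂.live == true]
53. n1.acc = 20  [S₂.acc + B.hot + 36]
54. n1.live = true  [B.hot > -9]
55. n0.hot = true  [S₁.live == true]
56. n0.acc = 3  [S₁.acc - 17]
57. n0.live = true  [S₁.live == true]

20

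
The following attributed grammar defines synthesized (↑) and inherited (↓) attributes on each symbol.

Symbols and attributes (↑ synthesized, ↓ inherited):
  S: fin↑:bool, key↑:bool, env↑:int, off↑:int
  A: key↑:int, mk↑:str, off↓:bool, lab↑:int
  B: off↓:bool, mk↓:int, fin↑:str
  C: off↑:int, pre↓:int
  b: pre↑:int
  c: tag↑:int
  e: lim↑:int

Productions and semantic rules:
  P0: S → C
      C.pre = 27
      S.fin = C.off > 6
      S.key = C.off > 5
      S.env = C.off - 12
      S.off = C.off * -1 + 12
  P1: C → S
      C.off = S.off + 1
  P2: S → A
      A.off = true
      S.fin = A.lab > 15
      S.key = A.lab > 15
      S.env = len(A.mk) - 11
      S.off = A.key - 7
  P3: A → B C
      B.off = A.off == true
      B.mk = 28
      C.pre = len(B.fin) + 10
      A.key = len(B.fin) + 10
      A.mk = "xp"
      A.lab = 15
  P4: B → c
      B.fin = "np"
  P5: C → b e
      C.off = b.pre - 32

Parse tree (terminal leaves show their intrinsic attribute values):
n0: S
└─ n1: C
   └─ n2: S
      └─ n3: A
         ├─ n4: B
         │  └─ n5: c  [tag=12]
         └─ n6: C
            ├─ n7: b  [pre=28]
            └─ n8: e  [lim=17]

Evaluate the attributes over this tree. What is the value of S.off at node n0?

6

1. n1.pre = 27  [27]
2. n3.off = true  [true]
3. n4.off = true  [A.off == true]
4. n4.mk = 28  [28]
5. n5.tag = 12  [terminal]
6. n4.fin = "np"  ["np"]
7. n6.pre = 12  [len(B.fin) + 10]
8. n7.pre = 28  [terminal]
9. n8.lim = 17  [terminal]
10. n6.off = -4  [b.pre - 32]
11. n3.key = 12  [len(B.fin) + 10]
12. n3.mk = "xp"  ["xp"]
13. n3.lab = 15  [15]
14. n2.fin = false  [A.lab > 15]
15. n2.key = false  [A.lab > 15]
16. n2.env = -9  [len(A.mk) - 11]
17. n2.off = 5  [A.key - 7]
18. n1.off = 6  [S.off + 1]
19. n0.fin = false  [C.off > 6]
20. n0.key = true  [C.off > 5]
21. n0.env = -6  [C.off - 12]
22. n0.off = 6  [C.off * -1 + 12]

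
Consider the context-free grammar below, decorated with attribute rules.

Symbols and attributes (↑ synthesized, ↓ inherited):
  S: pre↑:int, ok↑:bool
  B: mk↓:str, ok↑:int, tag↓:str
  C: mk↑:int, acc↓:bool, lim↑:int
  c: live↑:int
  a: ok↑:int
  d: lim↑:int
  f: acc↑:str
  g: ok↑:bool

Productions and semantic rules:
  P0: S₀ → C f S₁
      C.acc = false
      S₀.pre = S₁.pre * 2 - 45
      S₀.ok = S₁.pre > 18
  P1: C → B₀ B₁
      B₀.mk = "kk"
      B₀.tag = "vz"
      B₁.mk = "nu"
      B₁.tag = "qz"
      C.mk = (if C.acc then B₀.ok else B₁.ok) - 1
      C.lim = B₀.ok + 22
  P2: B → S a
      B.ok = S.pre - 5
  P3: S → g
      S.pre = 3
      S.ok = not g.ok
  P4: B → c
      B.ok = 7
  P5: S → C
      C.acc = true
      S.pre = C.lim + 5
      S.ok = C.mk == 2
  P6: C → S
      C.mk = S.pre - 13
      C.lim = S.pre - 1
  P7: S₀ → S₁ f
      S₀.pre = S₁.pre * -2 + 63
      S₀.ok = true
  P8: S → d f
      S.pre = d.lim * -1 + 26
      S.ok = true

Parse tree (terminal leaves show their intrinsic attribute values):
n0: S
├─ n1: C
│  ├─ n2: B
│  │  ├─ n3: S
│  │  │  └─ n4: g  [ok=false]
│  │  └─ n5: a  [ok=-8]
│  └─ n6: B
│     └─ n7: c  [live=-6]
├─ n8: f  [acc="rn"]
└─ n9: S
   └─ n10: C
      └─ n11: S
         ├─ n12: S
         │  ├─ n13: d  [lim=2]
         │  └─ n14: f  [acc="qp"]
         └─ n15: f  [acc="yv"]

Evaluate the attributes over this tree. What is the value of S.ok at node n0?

1. n1.acc = false  [false]
2. n2.mk = "kk"  ["kk"]
3. n2.tag = "vz"  ["vz"]
4. n4.ok = false  [terminal]
5. n3.pre = 3  [3]
6. n3.ok = true  [not g.ok]
7. n5.ok = -8  [terminal]
8. n2.ok = -2  [S.pre - 5]
9. n6.mk = "nu"  ["nu"]
10. n6.tag = "qz"  ["qz"]
11. n7.live = -6  [terminal]
12. n6.ok = 7  [7]
13. n1.mk = 6  [(if C.acc then B₀.ok else B₁.ok) - 1]
14. n1.lim = 20  [B₀.ok + 22]
15. n8.acc = "rn"  [terminal]
16. n10.acc = true  [true]
17. n13.lim = 2  [terminal]
18. n14.acc = "qp"  [terminal]
19. n12.pre = 24  [d.lim * -1 + 26]
20. n12.ok = true  [true]
21. n15.acc = "yv"  [terminal]
22. n11.pre = 15  [S₁.pre * -2 + 63]
23. n11.ok = true  [true]
24. n10.mk = 2  [S.pre - 13]
25. n10.lim = 14  [S.pre - 1]
26. n9.pre = 19  [C.lim + 5]
27. n9.ok = true  [C.mk == 2]
28. n0.pre = -7  [S₁.pre * 2 - 45]
29. n0.ok = true  [S₁.pre > 18]

true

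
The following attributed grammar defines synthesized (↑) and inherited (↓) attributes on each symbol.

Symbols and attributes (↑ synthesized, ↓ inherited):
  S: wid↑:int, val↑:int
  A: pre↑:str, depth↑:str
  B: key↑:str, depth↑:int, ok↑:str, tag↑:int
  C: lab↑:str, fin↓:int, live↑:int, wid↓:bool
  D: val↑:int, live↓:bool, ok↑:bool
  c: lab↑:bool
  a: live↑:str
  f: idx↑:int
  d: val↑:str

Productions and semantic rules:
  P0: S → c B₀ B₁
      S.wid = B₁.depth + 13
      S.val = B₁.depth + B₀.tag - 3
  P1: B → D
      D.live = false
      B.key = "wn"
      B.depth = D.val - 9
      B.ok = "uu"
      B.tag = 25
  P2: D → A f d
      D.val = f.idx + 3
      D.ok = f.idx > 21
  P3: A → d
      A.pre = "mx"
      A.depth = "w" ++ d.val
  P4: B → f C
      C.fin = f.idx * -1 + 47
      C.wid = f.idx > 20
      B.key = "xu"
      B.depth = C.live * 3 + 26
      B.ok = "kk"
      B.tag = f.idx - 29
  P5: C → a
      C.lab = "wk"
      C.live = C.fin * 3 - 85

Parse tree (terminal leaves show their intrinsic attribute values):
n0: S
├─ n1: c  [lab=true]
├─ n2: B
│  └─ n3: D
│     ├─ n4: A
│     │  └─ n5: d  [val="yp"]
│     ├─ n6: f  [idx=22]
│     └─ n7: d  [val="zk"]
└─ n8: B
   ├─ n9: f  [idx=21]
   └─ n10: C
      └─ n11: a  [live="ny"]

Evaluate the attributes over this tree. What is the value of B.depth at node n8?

1. n1.lab = true  [terminal]
2. n3.live = false  [false]
3. n5.val = "yp"  [terminal]
4. n4.pre = "mx"  ["mx"]
5. n4.depth = "wyp"  ["w" ++ d.val]
6. n6.idx = 22  [terminal]
7. n7.val = "zk"  [terminal]
8. n3.val = 25  [f.idx + 3]
9. n3.ok = true  [f.idx > 21]
10. n2.key = "wn"  ["wn"]
11. n2.depth = 16  [D.val - 9]
12. n2.ok = "uu"  ["uu"]
13. n2.tag = 25  [25]
14. n9.idx = 21  [terminal]
15. n10.fin = 26  [f.idx * -1 + 47]
16. n10.wid = true  [f.idx > 20]
17. n11.live = "ny"  [terminal]
18. n10.lab = "wk"  ["wk"]
19. n10.live = -7  [C.fin * 3 - 85]
20. n8.key = "xu"  ["xu"]
21. n8.depth = 5  [C.live * 3 + 26]
22. n8.ok = "kk"  ["kk"]
23. n8.tag = -8  [f.idx - 29]
24. n0.wid = 18  [B₁.depth + 13]
25. n0.val = 27  [B₁.depth + B₀.tag - 3]

5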